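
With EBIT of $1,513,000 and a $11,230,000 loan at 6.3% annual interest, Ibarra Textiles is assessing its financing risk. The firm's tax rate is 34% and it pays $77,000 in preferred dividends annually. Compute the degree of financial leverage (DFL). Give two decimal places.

2.20

Interest = $707,490.00.
Pre-tax preferred-dividend burden = $77,000 ÷ (1 − 0.34) = $116,666.67.
DFL = EBIT ÷ [EBIT − I − D_p/(1−t)] = $1,513,000 ÷ [$1,513,000 − $707,490.00 − $116,666.67] = $1,513,000 ÷ $688,843.33 = 2.1964.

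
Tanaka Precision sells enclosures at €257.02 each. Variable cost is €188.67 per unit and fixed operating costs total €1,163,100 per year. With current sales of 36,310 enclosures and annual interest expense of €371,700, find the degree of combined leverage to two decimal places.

At 36,310 units, contribution = 36,310 × €68.35 = €2,481,788.50.
Operating income = contribution − fixed costs = €2,481,788.50 − €1,163,100 = €1,318,688.50. Interest = €371,700.00.
DOL = €2,481,788.50 ÷ €1,318,688.50 = 1.8820; DFL = €1,318,688.50 ÷ €946,988.50 = 1.3925.
Combined leverage = 1.8820 × 1.3925 = 2.6207.

2.62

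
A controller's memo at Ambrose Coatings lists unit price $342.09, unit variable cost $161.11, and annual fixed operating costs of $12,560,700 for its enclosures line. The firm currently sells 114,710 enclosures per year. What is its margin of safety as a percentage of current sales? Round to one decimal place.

Contribution margin per unit = $342.09 − $161.11 = $180.98. Break-even units = $12,560,700 ÷ $180.98 = 69,403.80; break-even revenue = 69,403.80 × $342.09 = $23,742,346.46.
Actual sales revenue = 114,710 × $342.09 = $39,241,143.90.
Margin of safety = ($39,241,143.90 − $23,742,346.46) ÷ $39,241,143.90 = 39.5%.

39.5%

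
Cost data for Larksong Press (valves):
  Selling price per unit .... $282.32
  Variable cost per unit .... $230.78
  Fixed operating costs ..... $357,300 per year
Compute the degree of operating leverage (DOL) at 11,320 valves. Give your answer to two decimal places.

Total contribution margin = 11,320 × $51.54 = $583,432.80.
Operating income = contribution − fixed costs = $583,432.80 − $357,300 = $226,132.80.
DOL = contribution ÷ EBIT = $583,432.80 ÷ $226,132.80 = 2.5800.

2.58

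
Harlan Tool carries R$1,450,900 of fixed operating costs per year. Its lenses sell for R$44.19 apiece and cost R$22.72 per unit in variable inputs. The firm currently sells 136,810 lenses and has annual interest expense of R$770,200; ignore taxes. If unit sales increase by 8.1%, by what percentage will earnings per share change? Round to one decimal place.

+33.2%

Contribution at this volume is 136,810 × R$21.47 = R$2,937,310.70.
EBIT = R$2,937,310.70 − R$1,450,900 = R$1,486,410.70.
After interest of R$770,200.00, pre-tax earnings = R$716,210.70.
Degree of combined leverage = contribution ÷ (EBIT − I) = R$2,937,310.70 ÷ R$716,210.70 = 4.1012.
EPS therefore changes by 4.1012 × (+8.1%) = +33.2%.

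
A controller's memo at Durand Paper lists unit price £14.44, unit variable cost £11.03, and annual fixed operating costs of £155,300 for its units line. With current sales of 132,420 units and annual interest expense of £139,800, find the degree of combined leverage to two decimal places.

2.89

At 132,420 units, contribution = 132,420 × £3.41 = £451,552.20.
Operating income = contribution − fixed costs = £451,552.20 − £155,300 = £296,252.20. Interest = £139,800.00.
DOL = £451,552.20 ÷ £296,252.20 = 1.5242; DFL = £296,252.20 ÷ £156,452.20 = 1.8936.
DCL = DOL × DFL = 1.5242 × 1.8936 = 2.8862.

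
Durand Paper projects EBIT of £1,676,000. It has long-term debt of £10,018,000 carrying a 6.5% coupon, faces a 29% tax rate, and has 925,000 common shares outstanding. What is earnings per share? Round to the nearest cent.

Pre-tax income = £1,676,000 − £651,170.00 = £1,024,830.00.
Net income = £1,024,830.00 × (1 − 0.29) = £727,629.30.
Per share: £727,629.30 / 925,000 shares = £0.79.

£0.79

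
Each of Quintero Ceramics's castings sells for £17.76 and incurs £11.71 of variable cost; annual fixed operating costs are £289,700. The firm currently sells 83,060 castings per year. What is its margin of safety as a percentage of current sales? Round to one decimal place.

Contribution margin per unit = £17.76 − £11.71 = £6.05. Break-even units = £289,700 ÷ £6.05 = 47,884.30; break-even revenue = 47,884.30 × £17.76 = £850,425.12.
Actual sales revenue = 83,060 × £17.76 = £1,475,145.60.
Margin of safety = (£1,475,145.60 − £850,425.12) ÷ £1,475,145.60 = 42.3%.

42.3%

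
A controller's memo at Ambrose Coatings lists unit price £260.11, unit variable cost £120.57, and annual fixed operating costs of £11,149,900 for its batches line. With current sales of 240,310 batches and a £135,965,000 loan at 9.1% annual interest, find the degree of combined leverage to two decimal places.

Contribution at this volume is 240,310 × £139.54 = £33,532,857.40.
Operating income = contribution − fixed costs = £33,532,857.40 − £11,149,900 = £22,382,957.40. Interest = £12,372,815.00.
DOL = £33,532,857.40 ÷ £22,382,957.40 = 1.4981; DFL = £22,382,957.40 ÷ £10,010,142.40 = 2.2360.
DCL = DOL × DFL = 1.4981 × 2.2360 = 3.3498.

3.35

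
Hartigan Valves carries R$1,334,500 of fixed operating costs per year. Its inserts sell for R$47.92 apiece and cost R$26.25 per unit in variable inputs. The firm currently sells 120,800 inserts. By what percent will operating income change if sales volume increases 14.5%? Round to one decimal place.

+29.6%

Total contribution margin = 120,800 × R$21.67 = R$2,617,736.00.
Operating income = contribution − fixed costs = R$2,617,736.00 − R$1,334,500 = R$1,283,236.00.
Degree of operating leverage = R$2,617,736.00 / R$1,283,236.00 = 2.0399.
Operating income changes by 2.0399 × +14.5% = +29.6%.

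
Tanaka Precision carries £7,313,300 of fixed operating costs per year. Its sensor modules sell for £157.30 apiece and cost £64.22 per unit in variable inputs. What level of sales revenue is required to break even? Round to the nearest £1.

CM per unit = £157.30 − £64.22 = £93.08; CM ratio = £93.08 / £157.30 = 0.5917.
Break-even sales = FC ÷ CM ratio = £7,313,300 × £157.30 / £93.08 = £12,359,068.

£12,359,068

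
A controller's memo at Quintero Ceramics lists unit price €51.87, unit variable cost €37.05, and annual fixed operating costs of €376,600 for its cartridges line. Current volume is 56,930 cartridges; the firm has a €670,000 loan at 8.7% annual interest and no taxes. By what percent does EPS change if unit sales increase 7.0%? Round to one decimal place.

+14.4%

At 56,930 units, contribution = 56,930 × €14.82 = €843,702.60.
EBIT = €843,702.60 − €376,600 = €467,102.60.
After interest of €58,290.00, pre-tax earnings = €408,812.60.
DCL = total CM / (EBIT − I) = €843,702.60 / €408,812.60 = 2.0638.
%ΔEPS = DCL × %ΔSales = 2.0638 × +7.0% = +14.4%.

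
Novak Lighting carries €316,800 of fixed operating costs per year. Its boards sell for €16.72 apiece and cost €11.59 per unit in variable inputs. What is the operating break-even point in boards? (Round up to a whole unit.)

61,755 boards

Unit CM = price − variable cost = €16.72 − €11.59 = €5.13.
Units to break even: €316,800 ÷ €5.13 = 61,754.39, rounded up to 61,755.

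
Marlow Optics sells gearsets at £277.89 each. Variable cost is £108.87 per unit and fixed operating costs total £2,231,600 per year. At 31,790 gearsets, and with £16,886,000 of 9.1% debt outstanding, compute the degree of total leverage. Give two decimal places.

3.35

Total contribution margin = 31,790 × £169.02 = £5,373,145.80.
EBIT = £5,373,145.80 − £2,231,600 = £3,141,545.80. Interest = £1,536,626.00.
DOL = £5,373,145.80 ÷ £3,141,545.80 = 1.7104; DFL = £3,141,545.80 ÷ £1,604,919.80 = 1.9574.
DCL = DOL × DFL = 1.7104 × 1.9574 = 3.3479.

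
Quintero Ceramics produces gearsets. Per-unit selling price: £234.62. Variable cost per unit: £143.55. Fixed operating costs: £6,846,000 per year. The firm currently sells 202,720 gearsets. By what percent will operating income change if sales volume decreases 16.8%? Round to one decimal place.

-26.7%

Contribution at this volume is 202,720 × £91.07 = £18,461,710.40.
EBIT = £18,461,710.40 − £6,846,000 = £11,615,710.40.
DOL = contribution ÷ EBIT = £18,461,710.40 ÷ £11,615,710.40 = 1.5894.
Operating income changes by 1.5894 × -16.8% = -26.7%.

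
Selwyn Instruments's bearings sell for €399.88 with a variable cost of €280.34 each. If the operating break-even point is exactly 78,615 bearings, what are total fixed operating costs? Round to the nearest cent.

€9,397,637.10

Each unit contributes €399.88 − €280.34 = €119.54.
Fixed costs = break-even units × CM = 78,615 × €119.54 = €9,397,637.10.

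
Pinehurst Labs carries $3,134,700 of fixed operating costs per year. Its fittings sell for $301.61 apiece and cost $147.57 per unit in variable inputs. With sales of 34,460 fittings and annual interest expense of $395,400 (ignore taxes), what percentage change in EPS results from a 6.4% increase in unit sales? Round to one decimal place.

At 34,460 units, contribution = 34,460 × $154.04 = $5,308,218.40.
Subtracting fixed costs: EBIT = $5,308,218.40 − $3,134,700 = $2,173,518.40.
Interest = $395,400.00, so EBIT − I = $1,778,118.40.
DCL = total CM / (EBIT − I) = $5,308,218.40 / $1,778,118.40 = 2.9853.
%ΔEPS = DCL × %ΔSales = 2.9853 × +6.4% = +19.1%.

+19.1%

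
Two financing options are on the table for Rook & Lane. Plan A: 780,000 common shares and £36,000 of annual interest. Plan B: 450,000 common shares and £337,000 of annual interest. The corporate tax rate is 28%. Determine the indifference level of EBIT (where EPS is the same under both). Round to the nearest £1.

£747,455

At indifference, (EBIT − 36,000)(1 − t)/780,000 = (EBIT − 337,000)(1 − t)/450,000.
The (1 − t) factor cancels: (EBIT − 36,000) × 450,000 = (EBIT − 337,000) × 780,000.
EBIT × (780,000 − 450,000) = 337,000 × 780,000 − 36,000 × 450,000 = 246,660,000,000, so EBIT = 246,660,000,000 ÷ 330,000 = 747,454.55.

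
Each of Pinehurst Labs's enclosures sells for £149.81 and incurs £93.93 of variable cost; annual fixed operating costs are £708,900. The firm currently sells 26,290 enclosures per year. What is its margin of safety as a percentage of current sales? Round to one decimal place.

51.7%

Unit CM = price − variable cost = £149.81 − £93.93 = £55.88. Break-even units = £708,900 ÷ £55.88 = 12,686.11; break-even revenue = 12,686.11 × £149.81 = £1,900,506.60.
Current sales = 26,290 × £149.81 = £3,938,504.90.
Margin of safety = (£3,938,504.90 − £1,900,506.60) ÷ £3,938,504.90 = 51.7%.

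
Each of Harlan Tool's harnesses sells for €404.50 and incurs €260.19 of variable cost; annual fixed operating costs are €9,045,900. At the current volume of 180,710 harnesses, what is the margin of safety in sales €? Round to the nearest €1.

€47,741,596

Each unit contributes €404.50 − €260.19 = €144.31. Break-even units = €9,045,900 ÷ €144.31 = 62,683.81; break-even revenue = 62,683.81 × €404.50 = €25,355,599.40.
Current sales = 180,710 × €404.50 = €73,097,195.00.
Margin of safety = €73,097,195.00 − €25,355,599.40 = €47,741,596.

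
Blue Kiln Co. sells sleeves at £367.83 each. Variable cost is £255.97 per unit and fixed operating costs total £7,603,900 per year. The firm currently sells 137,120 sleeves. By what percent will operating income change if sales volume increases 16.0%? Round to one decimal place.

At 137,120 units, contribution = 137,120 × £111.86 = £15,338,243.20.
Subtracting fixed costs: EBIT = £15,338,243.20 − £7,603,900 = £7,734,343.20.
DOL = contribution ÷ EBIT = £15,338,243.20 ÷ £7,734,343.20 = 1.9831.
%ΔEBIT = DOL × %ΔSales = 1.9831 × +16.0% = +31.7%.

+31.7%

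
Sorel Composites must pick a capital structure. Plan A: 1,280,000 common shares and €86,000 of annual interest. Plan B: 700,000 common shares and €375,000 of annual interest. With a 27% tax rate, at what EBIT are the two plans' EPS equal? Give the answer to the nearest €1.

At indifference, (EBIT − 86,000)(1 − t)/1,280,000 = (EBIT − 375,000)(1 − t)/700,000.
The (1 − t) factor cancels: (EBIT − 86,000) × 700,000 = (EBIT − 375,000) × 1,280,000.
Solving, EBIT = (375,000·1,280,000 − 86,000·700,000) / (1,280,000 − 700,000) = 419,800,000,000 / 580,000 = 723,793.10.

€723,793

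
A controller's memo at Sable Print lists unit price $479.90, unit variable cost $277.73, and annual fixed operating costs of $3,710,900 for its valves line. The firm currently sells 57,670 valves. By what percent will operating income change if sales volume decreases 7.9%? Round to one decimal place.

-11.6%

Contribution at this volume is 57,670 × $202.17 = $11,659,143.90.
Operating income = contribution − fixed costs = $11,659,143.90 − $3,710,900 = $7,948,243.90.
So DOL = total CM / EBIT = $11,659,143.90 / $7,948,243.90 = 1.4669.
%ΔEBIT = DOL × %ΔSales = 1.4669 × -7.9% = -11.6%.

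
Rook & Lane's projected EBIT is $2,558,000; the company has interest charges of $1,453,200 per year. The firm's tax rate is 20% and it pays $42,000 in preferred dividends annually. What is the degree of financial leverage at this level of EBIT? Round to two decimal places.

Interest = $1,453,200.00.
Preferred dividends grossed up pre-tax: $42,000 / (1 − 0.20) = $52,500.00.
DFL = EBIT ÷ [EBIT − I − D_p/(1−t)] = $2,558,000 ÷ [$2,558,000 − $1,453,200.00 − $52,500.00] = $2,558,000 ÷ $1,052,300.00 = 2.4309.

2.43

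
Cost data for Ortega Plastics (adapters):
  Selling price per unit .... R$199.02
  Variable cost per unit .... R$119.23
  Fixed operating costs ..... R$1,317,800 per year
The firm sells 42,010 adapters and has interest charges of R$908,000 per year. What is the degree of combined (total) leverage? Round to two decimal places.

At 42,010 units, contribution = 42,010 × R$79.79 = R$3,351,977.90.
EBIT = R$3,351,977.90 − R$1,317,800 = R$2,034,177.90. Interest = R$908,000.00, so EBIT − I = R$1,126,177.90.
Degree of total leverage = total CM / (EBIT − interest) = R$3,351,977.90 / R$1,126,177.90 = 2.9764.

2.98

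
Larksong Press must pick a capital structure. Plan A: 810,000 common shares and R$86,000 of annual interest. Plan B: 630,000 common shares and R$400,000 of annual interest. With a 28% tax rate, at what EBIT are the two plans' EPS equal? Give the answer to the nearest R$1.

R$1,499,000

Set EPS_A = EPS_B: (EBIT − R$86,000)(1 − 0.28) ÷ 810,000 = (EBIT − R$400,000)(1 − 0.28) ÷ 630,000.
Cancelling (1 − t) and cross-multiplying: 630,000·(EBIT − 86,000) = 810,000·(EBIT − 400,000).
EBIT × (810,000 − 630,000) = 400,000 × 810,000 − 86,000 × 630,000 = 269,820,000,000, so EBIT = 269,820,000,000 ÷ 180,000 = 1,499,000.00.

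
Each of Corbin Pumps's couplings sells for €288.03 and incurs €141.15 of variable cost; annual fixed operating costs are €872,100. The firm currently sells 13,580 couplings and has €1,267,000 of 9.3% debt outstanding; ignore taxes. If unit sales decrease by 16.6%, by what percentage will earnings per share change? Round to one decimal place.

-33.0%

At 13,580 units, contribution = 13,580 × €146.88 = €1,994,630.40.
Subtracting fixed costs: EBIT = €1,994,630.40 − €872,100 = €1,122,530.40.
After interest of €117,831.00, pre-tax earnings = €1,004,699.40.
Degree of combined leverage = contribution ÷ (EBIT − I) = €1,994,630.40 ÷ €1,004,699.40 = 1.9853.
EPS therefore changes by 1.9853 × (-16.6%) = -33.0%.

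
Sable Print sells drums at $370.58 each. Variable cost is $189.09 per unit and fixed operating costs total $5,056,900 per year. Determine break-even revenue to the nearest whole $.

CM per unit = $370.58 − $189.09 = $181.49; CM ratio = $181.49 / $370.58 = 0.4897.
Break-even revenue = fixed costs × price ÷ CM = $5,056,900 × $370.58 ÷ $181.49 = $10,325,561.

$10,325,561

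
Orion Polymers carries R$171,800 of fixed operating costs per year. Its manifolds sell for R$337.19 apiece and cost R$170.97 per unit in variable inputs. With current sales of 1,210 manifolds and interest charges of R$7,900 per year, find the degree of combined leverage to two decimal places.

At 1,210 units, contribution = 1,210 × R$166.22 = R$201,126.20.
Subtracting fixed costs: EBIT = R$201,126.20 − R$171,800 = R$29,326.20. Interest = R$7,900.00.
DOL = R$201,126.20 ÷ R$29,326.20 = 6.8582; DFL = R$29,326.20 ÷ R$21,426.20 = 1.3687.
DCL = DOL × DFL = 6.8582 × 1.3687 = 9.3868.

9.39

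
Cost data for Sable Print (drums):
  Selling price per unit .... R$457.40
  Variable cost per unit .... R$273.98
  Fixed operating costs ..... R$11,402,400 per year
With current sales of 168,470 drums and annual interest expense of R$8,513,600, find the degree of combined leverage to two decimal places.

Contribution at this volume is 168,470 × R$183.42 = R$30,900,767.40.
Subtracting fixed costs: EBIT = R$30,900,767.40 − R$11,402,400 = R$19,498,367.40. Interest = R$8,513,600.00, so EBIT − I = R$10,984,767.40.
DCL = contribution ÷ (EBIT − I) = R$30,900,767.40 ÷ R$10,984,767.40 = 2.8131.

2.81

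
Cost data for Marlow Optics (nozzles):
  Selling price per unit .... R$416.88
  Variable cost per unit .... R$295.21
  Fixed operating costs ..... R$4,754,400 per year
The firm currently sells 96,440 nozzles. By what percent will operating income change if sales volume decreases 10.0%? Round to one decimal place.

-16.8%

Contribution at this volume is 96,440 × R$121.67 = R$11,733,854.80.
Subtracting fixed costs: EBIT = R$11,733,854.80 − R$4,754,400 = R$6,979,454.80.
DOL = contribution ÷ EBIT = R$11,733,854.80 ÷ R$6,979,454.80 = 1.6812.
Operating income changes by 1.6812 × -10.0% = -16.8%.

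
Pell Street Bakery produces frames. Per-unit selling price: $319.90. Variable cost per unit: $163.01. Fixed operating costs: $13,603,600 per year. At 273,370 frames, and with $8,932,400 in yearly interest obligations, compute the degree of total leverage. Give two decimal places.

Contribution at this volume is 273,370 × $156.89 = $42,889,019.30.
Operating income = contribution − fixed costs = $42,889,019.30 − $13,603,600 = $29,285,419.30. Interest = $8,932,400.00.
DOL = $42,889,019.30 ÷ $29,285,419.30 = 1.4645; DFL = $29,285,419.30 ÷ $20,353,019.30 = 1.4389.
DCL = DOL × DFL = 1.4645 × 1.4389 = 2.1073.

2.11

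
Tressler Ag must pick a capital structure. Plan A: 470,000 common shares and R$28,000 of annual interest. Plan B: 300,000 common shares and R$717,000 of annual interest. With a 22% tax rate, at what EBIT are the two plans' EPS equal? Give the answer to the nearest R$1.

At indifference, (EBIT − 28,000)(1 − t)/470,000 = (EBIT − 717,000)(1 − t)/300,000.
The (1 − t) factor cancels: (EBIT − 28,000) × 300,000 = (EBIT − 717,000) × 470,000.
Solving, EBIT = (717,000·470,000 − 28,000·300,000) / (470,000 − 300,000) = 328,590,000,000 / 170,000 = 1,932,882.35.

R$1,932,882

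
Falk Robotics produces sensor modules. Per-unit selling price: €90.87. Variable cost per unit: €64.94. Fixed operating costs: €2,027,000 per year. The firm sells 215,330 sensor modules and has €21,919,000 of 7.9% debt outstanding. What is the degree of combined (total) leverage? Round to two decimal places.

3.06

Contribution at this volume is 215,330 × €25.93 = €5,583,506.90.
EBIT = €5,583,506.90 − €2,027,000 = €3,556,506.90. Interest = €1,731,601.00, so EBIT − I = €1,824,905.90.
DCL = contribution ÷ (EBIT − I) = €5,583,506.90 ÷ €1,824,905.90 = 3.0596.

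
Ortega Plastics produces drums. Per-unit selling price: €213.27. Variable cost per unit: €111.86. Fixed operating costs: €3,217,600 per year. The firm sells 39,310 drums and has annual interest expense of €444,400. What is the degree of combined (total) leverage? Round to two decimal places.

Total contribution margin = 39,310 × €101.41 = €3,986,427.10.
Subtracting fixed costs: EBIT = €3,986,427.10 − €3,217,600 = €768,827.10. Interest = €444,400.00, so EBIT − I = €324,427.10.
Degree of total leverage = total CM / (EBIT − interest) = €3,986,427.10 / €324,427.10 = 12.2876.

12.29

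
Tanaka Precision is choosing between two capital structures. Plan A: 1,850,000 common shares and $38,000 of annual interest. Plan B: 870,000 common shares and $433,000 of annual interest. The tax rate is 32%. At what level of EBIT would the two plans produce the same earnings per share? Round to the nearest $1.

At indifference, (EBIT − 38,000)(1 − t)/1,850,000 = (EBIT − 433,000)(1 − t)/870,000.
The (1 − t) factor cancels: (EBIT − 38,000) × 870,000 = (EBIT − 433,000) × 1,850,000.
EBIT × (1,850,000 − 870,000) = 433,000 × 1,850,000 − 38,000 × 870,000 = 767,990,000,000, so EBIT = 767,990,000,000 ÷ 980,000 = 783,663.27.

$783,663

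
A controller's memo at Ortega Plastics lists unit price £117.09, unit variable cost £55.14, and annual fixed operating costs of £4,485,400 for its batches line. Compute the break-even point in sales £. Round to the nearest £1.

Contribution margin per unit = £117.09 − £55.14 = £61.95, a CM ratio of £61.95 ÷ £117.09 = 0.5291.
Break-even revenue = fixed costs × price ÷ CM = £4,485,400 × £117.09 ÷ £61.95 = £8,477,732.

£8,477,732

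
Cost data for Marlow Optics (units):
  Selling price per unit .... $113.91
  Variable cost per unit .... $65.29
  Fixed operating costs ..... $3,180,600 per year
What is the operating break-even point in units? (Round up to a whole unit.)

65,418 units

Contribution margin per unit = $113.91 − $65.29 = $48.62.
Break-even Q = $3,180,600 / $48.62 = 65,417.52 → 65,418 units.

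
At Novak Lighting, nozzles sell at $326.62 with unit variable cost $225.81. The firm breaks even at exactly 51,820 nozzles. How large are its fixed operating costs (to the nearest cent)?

$5,223,974.20

Unit CM = price − variable cost = $326.62 − $225.81 = $100.81.
Since BE = FC / CM, FC = 51,820 × $100.81 = $5,223,974.20.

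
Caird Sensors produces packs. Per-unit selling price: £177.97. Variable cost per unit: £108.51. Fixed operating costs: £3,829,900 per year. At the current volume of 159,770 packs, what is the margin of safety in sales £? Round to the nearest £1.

Each unit contributes £177.97 − £108.51 = £69.46. Break-even units = £3,829,900 ÷ £69.46 = 55,138.21; break-even revenue = 55,138.21 × £177.97 = £9,812,947.06.
Actual sales revenue = 159,770 × £177.97 = £28,434,266.90.
Margin of safety = £28,434,266.90 − £9,812,947.06 = £18,621,320.

£18,621,320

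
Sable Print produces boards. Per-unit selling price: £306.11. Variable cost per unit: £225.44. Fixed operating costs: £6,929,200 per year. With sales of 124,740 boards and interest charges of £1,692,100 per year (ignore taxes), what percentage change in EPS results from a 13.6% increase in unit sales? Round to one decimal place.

+94.9%

Total contribution margin = 124,740 × £80.67 = £10,062,775.80.
Subtracting fixed costs: EBIT = £10,062,775.80 − £6,929,200 = £3,133,575.80.
After interest of £1,692,100.00, pre-tax earnings = £1,441,475.80.
DCL = total CM / (EBIT − I) = £10,062,775.80 / £1,441,475.80 = 6.9809.
%ΔEPS = DCL × %ΔSales = 6.9809 × +13.6% = +94.9%.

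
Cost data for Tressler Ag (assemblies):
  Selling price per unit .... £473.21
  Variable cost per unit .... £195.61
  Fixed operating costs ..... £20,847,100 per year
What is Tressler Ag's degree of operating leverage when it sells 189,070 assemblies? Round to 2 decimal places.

1.66

Total contribution margin = 189,070 × £277.60 = £52,485,832.00.
Subtracting fixed costs: EBIT = £52,485,832.00 − £20,847,100 = £31,638,732.00.
So DOL = total CM / EBIT = £52,485,832.00 / £31,638,732.00 = 1.6589.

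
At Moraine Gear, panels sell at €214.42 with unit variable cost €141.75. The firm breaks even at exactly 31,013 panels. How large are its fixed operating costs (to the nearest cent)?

€2,253,714.71

Contribution margin per unit = €214.42 − €141.75 = €72.67.
Since BE = FC / CM, FC = 31,013 × €72.67 = €2,253,714.71.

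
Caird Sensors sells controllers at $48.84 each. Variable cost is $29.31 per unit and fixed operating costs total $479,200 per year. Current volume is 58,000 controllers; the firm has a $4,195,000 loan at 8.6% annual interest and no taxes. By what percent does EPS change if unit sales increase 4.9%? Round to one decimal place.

+19.0%

Total contribution margin = 58,000 × $19.53 = $1,132,740.00.
Operating income = contribution − fixed costs = $1,132,740.00 − $479,200 = $653,540.00.
After interest of $360,770.00, pre-tax earnings = $292,770.00.
DCL = total CM / (EBIT − I) = $1,132,740.00 / $292,770.00 = 3.8690.
%ΔEPS = DCL × %ΔSales = 3.8690 × +4.9% = +19.0%.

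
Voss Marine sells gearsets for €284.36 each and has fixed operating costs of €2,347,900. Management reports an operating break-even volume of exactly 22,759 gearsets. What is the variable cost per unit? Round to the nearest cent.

€181.20

At break-even, FC = Q × (P − VC), so P − VC = €2,347,900 ÷ 22,759 = €103.1636.
Variable cost per unit = €284.36 − €103.1636 = €181.20.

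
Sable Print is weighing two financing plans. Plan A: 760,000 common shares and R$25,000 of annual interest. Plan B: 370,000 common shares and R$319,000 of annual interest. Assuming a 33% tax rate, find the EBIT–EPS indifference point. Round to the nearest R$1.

R$597,923

At indifference, (EBIT − 25,000)(1 − t)/760,000 = (EBIT − 319,000)(1 − t)/370,000.
Cancelling (1 − t) and cross-multiplying: 370,000·(EBIT − 25,000) = 760,000·(EBIT − 319,000).
EBIT × (760,000 − 370,000) = 319,000 × 760,000 − 25,000 × 370,000 = 233,190,000,000, so EBIT = 233,190,000,000 ÷ 390,000 = 597,923.08.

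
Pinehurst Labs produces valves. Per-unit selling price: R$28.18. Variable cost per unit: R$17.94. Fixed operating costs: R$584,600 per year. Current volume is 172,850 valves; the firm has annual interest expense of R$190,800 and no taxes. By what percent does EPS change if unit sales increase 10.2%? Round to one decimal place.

Contribution at this volume is 172,850 × R$10.24 = R$1,769,984.00.
Subtracting fixed costs: EBIT = R$1,769,984.00 − R$584,600 = R$1,185,384.00.
Interest = R$190,800.00, so EBIT − I = R$994,584.00.
DCL = total CM / (EBIT − I) = R$1,769,984.00 / R$994,584.00 = 1.7796.
EPS therefore changes by 1.7796 × (+10.2%) = +18.2%.

+18.2%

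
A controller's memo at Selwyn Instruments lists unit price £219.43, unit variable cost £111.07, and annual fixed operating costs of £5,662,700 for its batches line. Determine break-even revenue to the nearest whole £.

£11,467,020

Contribution margin per unit = £219.43 − £111.07 = £108.36, a CM ratio of £108.36 ÷ £219.43 = 0.4938.
Break-even revenue = fixed costs × price ÷ CM = £5,662,700 × £219.43 ÷ £108.36 = £11,467,020.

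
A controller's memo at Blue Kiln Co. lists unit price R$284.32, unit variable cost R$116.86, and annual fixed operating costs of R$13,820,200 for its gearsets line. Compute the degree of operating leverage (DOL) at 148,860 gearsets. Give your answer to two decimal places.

Total contribution margin = 148,860 × R$167.46 = R$24,928,095.60.
EBIT = R$24,928,095.60 − R$13,820,200 = R$11,107,895.60.
Degree of operating leverage = R$24,928,095.60 / R$11,107,895.60 = 2.2442.

2.24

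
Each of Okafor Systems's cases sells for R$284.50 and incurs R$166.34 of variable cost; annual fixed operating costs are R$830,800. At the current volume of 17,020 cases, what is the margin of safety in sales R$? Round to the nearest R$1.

Each unit contributes R$284.50 − R$166.34 = R$118.16. Break-even units = R$830,800 ÷ R$118.16 = 7,031.14; break-even revenue = 7,031.14 × R$284.50 = R$2,000,360.53.
Actual sales revenue = 17,020 × R$284.50 = R$4,842,190.00.
Margin of safety = R$4,842,190.00 − R$2,000,360.53 = R$2,841,829.

R$2,841,829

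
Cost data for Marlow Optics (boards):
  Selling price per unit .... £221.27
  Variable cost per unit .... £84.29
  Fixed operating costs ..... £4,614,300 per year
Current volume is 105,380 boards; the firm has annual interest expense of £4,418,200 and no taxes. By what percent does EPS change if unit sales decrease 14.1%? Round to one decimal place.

At 105,380 units, contribution = 105,380 × £136.98 = £14,434,952.40.
Operating income = contribution − fixed costs = £14,434,952.40 − £4,614,300 = £9,820,652.40.
Interest = £4,418,200.00, so EBIT − I = £5,402,452.40.
Degree of combined leverage = contribution ÷ (EBIT − I) = £14,434,952.40 ÷ £5,402,452.40 = 2.6719.
EPS therefore changes by 2.6719 × (-14.1%) = -37.7%.

-37.7%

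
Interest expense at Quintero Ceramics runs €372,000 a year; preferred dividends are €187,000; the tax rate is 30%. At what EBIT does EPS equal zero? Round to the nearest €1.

€639,143

Preferred dividends are paid after tax, so their pre-tax equivalent is €187,000 ÷ (1 − 0.30) = €267,142.86.
EPS = 0 when EBIT covers interest plus the pre-tax preferred burden: €372,000 + €267,142.86 = €639,142.86.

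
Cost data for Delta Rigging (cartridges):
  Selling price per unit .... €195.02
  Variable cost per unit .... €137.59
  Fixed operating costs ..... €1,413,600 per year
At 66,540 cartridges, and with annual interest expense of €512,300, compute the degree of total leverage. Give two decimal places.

2.02

Contribution at this volume is 66,540 × €57.43 = €3,821,392.20.
EBIT = €3,821,392.20 − €1,413,600 = €2,407,792.20. Interest = €512,300.00.
DOL = €3,821,392.20 ÷ €2,407,792.20 = 1.5871; DFL = €2,407,792.20 ÷ €1,895,492.20 = 1.2703.
DCL = DOL × DFL = 1.5871 × 1.2703 = 2.0161.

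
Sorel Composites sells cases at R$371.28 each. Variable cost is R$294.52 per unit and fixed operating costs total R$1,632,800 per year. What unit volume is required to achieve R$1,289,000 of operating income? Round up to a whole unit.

Unit CM = price − variable cost = R$371.28 − R$294.52 = R$76.76.
Units = (FC + target) / CM = (R$1,632,800 + R$1,289,000) / R$76.76 = 38,064.10, so 38,065 cases.

38,065 cases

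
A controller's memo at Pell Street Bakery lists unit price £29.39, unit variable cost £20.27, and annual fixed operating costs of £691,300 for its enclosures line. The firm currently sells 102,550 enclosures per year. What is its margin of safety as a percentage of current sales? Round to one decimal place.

Contribution margin per unit = £29.39 − £20.27 = £9.12. Break-even units = £691,300 ÷ £9.12 = 75,800.44; break-even revenue = 75,800.44 × £29.39 = £2,227,774.89.
Actual sales revenue = 102,550 × £29.39 = £3,013,944.50.
Margin of safety = (£3,013,944.50 − £2,227,774.89) ÷ £3,013,944.50 = 26.1%.

26.1%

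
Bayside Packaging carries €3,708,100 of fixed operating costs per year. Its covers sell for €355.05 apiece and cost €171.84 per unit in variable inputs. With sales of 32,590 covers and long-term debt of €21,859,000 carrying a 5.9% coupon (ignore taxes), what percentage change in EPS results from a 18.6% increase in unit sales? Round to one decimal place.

Total contribution margin = 32,590 × €183.21 = €5,970,813.90.
Subtracting fixed costs: EBIT = €5,970,813.90 − €3,708,100 = €2,262,713.90.
Interest = €1,289,681.00, so EBIT − I = €973,032.90.
Degree of combined leverage = contribution ÷ (EBIT − I) = €5,970,813.90 ÷ €973,032.90 = 6.1363.
%ΔEPS = DCL × %ΔSales = 6.1363 × +18.6% = +114.1%.

+114.1%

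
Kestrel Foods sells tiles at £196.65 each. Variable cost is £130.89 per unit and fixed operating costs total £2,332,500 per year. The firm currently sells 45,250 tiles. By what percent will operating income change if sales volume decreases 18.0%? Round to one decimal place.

-83.3%

At 45,250 units, contribution = 45,250 × £65.76 = £2,975,640.00.
Operating income = contribution − fixed costs = £2,975,640.00 − £2,332,500 = £643,140.00.
Degree of operating leverage = £2,975,640.00 / £643,140.00 = 4.6267.
So EBIT moves 4.6267 × (-18.0%) = -83.3%.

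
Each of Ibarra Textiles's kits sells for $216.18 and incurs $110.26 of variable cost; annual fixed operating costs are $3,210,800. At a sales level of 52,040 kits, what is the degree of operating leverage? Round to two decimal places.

Contribution at this volume is 52,040 × $105.92 = $5,512,076.80.
Operating income = contribution − fixed costs = $5,512,076.80 − $3,210,800 = $2,301,276.80.
DOL = contribution ÷ EBIT = $5,512,076.80 ÷ $2,301,276.80 = 2.3952.

2.40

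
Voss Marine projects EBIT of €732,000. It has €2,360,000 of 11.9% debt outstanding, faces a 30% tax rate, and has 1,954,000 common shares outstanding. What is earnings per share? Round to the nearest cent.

Pre-tax income = €732,000 − €280,840.00 = €451,160.00.
Net income = €451,160.00 × (1 − 0.30) = €315,812.00.
Per share: €315,812.00 / 1,954,000 shares = €0.16.

€0.16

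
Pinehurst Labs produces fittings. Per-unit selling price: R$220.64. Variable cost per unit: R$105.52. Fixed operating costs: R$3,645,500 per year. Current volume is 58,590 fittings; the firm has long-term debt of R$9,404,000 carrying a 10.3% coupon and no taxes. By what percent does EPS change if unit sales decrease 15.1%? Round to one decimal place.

Total contribution margin = 58,590 × R$115.12 = R$6,744,880.80.
EBIT = R$6,744,880.80 − R$3,645,500 = R$3,099,380.80.
After interest of R$968,612.00, pre-tax earnings = R$2,130,768.80.
Degree of combined leverage = contribution ÷ (EBIT − I) = R$6,744,880.80 ÷ R$2,130,768.80 = 3.1655.
EPS therefore changes by 3.1655 × (-15.1%) = -47.8%.

-47.8%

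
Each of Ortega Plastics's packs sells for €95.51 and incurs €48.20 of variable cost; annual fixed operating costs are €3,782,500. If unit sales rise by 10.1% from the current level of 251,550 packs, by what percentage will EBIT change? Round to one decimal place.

+14.8%

Contribution at this volume is 251,550 × €47.31 = €11,900,830.50.
Operating income = contribution − fixed costs = €11,900,830.50 − €3,782,500 = €8,118,330.50.
Degree of operating leverage = €11,900,830.50 / €8,118,330.50 = 1.4659.
So EBIT moves 1.4659 × (+10.1%) = +14.8%.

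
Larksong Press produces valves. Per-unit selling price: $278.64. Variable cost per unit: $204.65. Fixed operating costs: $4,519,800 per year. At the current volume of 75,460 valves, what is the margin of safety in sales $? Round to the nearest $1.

$4,004,995

Unit CM = price − variable cost = $278.64 − $204.65 = $73.99. Break-even units = $4,519,800 ÷ $73.99 = 61,086.63; break-even revenue = 61,086.63 × $278.64 = $17,021,179.51.
Current sales = 75,460 × $278.64 = $21,026,174.40.
Margin of safety = $21,026,174.40 − $17,021,179.51 = $4,004,995.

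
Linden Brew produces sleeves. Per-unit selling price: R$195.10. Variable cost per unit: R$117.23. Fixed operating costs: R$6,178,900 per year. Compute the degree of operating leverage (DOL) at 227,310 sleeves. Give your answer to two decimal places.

Contribution at this volume is 227,310 × R$77.87 = R$17,700,629.70.
Operating income = contribution − fixed costs = R$17,700,629.70 − R$6,178,900 = R$11,521,729.70.
DOL = contribution ÷ EBIT = R$17,700,629.70 ÷ R$11,521,729.70 = 1.5363.

1.54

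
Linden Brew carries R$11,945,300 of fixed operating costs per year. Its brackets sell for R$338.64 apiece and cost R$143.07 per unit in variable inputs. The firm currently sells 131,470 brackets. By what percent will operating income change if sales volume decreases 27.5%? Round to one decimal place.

-51.4%

Contribution at this volume is 131,470 × R$195.57 = R$25,711,587.90.
Subtracting fixed costs: EBIT = R$25,711,587.90 − R$11,945,300 = R$13,766,287.90.
So DOL = total CM / EBIT = R$25,711,587.90 / R$13,766,287.90 = 1.8677.
%ΔEBIT = DOL × %ΔSales = 1.8677 × -27.5% = -51.4%.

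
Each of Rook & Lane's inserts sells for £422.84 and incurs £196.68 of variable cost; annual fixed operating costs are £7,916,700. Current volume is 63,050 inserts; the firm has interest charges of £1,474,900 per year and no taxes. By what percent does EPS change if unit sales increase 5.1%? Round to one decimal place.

Contribution at this volume is 63,050 × £226.16 = £14,259,388.00.
EBIT = £14,259,388.00 − £7,916,700 = £6,342,688.00.
After interest of £1,474,900.00, pre-tax earnings = £4,867,788.00.
DCL = total CM / (EBIT − I) = £14,259,388.00 / £4,867,788.00 = 2.9293.
%ΔEPS = DCL × %ΔSales = 2.9293 × +5.1% = +14.9%.

+14.9%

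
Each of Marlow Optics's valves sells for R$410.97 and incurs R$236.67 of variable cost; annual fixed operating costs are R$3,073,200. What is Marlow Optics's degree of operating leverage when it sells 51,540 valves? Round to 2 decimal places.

1.52

Contribution at this volume is 51,540 × R$174.30 = R$8,983,422.00.
EBIT = R$8,983,422.00 − R$3,073,200 = R$5,910,222.00.
DOL = contribution ÷ EBIT = R$8,983,422.00 ÷ R$5,910,222.00 = 1.5200.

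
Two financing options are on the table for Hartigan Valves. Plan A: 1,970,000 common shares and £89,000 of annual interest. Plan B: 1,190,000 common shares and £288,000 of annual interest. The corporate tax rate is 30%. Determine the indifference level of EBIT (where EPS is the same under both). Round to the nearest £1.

£591,603

At indifference, (EBIT − 89,000)(1 − t)/1,970,000 = (EBIT − 288,000)(1 − t)/1,190,000.
The (1 − t) factor cancels: (EBIT − 89,000) × 1,190,000 = (EBIT − 288,000) × 1,970,000.
EBIT × (1,970,000 − 1,190,000) = 288,000 × 1,970,000 − 89,000 × 1,190,000 = 461,450,000,000, so EBIT = 461,450,000,000 ÷ 780,000 = 591,602.56.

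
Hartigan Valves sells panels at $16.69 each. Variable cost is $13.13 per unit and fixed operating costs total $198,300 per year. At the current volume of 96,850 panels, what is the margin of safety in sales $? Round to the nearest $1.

$686,756

Contribution margin per unit = $16.69 − $13.13 = $3.56. Break-even units = $198,300 ÷ $3.56 = 55,702.25; break-even revenue = 55,702.25 × $16.69 = $929,670.51.
Current sales = 96,850 × $16.69 = $1,616,426.50.
Margin of safety = $1,616,426.50 − $929,670.51 = $686,756.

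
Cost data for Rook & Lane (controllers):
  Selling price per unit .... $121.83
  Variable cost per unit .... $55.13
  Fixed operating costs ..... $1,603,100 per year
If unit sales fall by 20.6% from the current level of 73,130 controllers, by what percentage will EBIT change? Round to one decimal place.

-30.7%

Total contribution margin = 73,130 × $66.70 = $4,877,771.00.
Operating income = contribution − fixed costs = $4,877,771.00 − $1,603,100 = $3,274,671.00.
So DOL = total CM / EBIT = $4,877,771.00 / $3,274,671.00 = 1.4895.
Operating income changes by 1.4895 × -20.6% = -30.7%.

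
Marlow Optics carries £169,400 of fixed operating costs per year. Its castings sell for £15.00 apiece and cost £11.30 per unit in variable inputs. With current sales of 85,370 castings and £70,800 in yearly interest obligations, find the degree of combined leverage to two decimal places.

At 85,370 units, contribution = 85,370 × £3.70 = £315,869.00.
EBIT = £315,869.00 − £169,400 = £146,469.00. Interest = £70,800.00, so EBIT − I = £75,669.00.
Degree of total leverage = total CM / (EBIT − interest) = £315,869.00 / £75,669.00 = 4.1744.

4.17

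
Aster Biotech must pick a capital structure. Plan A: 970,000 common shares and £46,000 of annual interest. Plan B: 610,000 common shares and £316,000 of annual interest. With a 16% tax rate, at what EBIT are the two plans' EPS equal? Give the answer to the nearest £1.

Set EPS_A = EPS_B: (EBIT − £46,000)(1 − 0.16) ÷ 970,000 = (EBIT − £316,000)(1 − 0.16) ÷ 610,000.
Cancelling (1 − t) and cross-multiplying: 610,000·(EBIT − 46,000) = 970,000·(EBIT − 316,000).
Solving, EBIT = (316,000·970,000 − 46,000·610,000) / (970,000 − 610,000) = 278,460,000,000 / 360,000 = 773,500.00.

£773,500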